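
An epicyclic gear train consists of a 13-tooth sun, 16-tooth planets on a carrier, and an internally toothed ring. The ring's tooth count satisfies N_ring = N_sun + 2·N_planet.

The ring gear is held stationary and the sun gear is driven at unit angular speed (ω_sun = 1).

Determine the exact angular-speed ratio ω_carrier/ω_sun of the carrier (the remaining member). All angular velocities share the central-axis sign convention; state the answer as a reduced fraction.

N_ring = 13 + 2·16 = 45
13(ω_s−ω_c) = −45(ω_r−ω_c),  ω_r=0, ω_s=1
13(1−ω_c) = −45(0−ω_c)  ⇒  58ω_c = 13  ⇒  ω_c = 13/58
ω_c/ω_s = 13/58

13/58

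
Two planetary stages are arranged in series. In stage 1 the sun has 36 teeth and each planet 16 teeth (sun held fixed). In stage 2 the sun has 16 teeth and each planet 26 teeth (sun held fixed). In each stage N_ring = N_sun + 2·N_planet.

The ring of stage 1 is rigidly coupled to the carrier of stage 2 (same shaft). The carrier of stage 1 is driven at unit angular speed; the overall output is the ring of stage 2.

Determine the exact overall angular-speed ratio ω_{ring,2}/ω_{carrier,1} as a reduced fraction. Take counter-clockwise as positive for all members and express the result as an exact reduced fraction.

546/289

Stage 1: N_ring = 36 + 2·16 = 68
Stage 1: 36(ω_s−ω_c) = −68(ω_r−ω_c),  ω_s=0, ω_c=1
Stage 1: ω_r = 1 − (36/68)(0−1) = 26/17
  ⇒ ω_r¹/ω_c¹ = 26/17
Stage 2: N_ring = 16 + 2·26 = 68
Stage 2: 16(ω_s−ω_c) = −68(ω_r−ω_c),  ω_s=0, ω_c=1
Stage 2: ω_r = 1 − (16/68)(0−1) = 21/17
  ⇒ ω_r²/ω_c² = 21/17
Coupling ω_c² = ω_r¹ ⇒ overall = 26/17 × 21/17 = 546/289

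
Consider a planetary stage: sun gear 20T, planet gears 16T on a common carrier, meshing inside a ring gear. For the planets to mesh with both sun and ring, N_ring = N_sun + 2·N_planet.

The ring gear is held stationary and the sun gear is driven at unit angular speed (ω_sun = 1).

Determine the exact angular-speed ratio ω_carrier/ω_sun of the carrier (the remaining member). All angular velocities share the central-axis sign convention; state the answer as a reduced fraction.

5/18

N_ring = 20 + 2·16 = 52
20(ω_s−ω_c) = −52(ω_r−ω_c),  ω_r=0, ω_s=1
20(1−ω_c) = −52(0−ω_c)  ⇒  72ω_c = 20  ⇒  ω_c = 5/18
ω_c/ω_s = 5/18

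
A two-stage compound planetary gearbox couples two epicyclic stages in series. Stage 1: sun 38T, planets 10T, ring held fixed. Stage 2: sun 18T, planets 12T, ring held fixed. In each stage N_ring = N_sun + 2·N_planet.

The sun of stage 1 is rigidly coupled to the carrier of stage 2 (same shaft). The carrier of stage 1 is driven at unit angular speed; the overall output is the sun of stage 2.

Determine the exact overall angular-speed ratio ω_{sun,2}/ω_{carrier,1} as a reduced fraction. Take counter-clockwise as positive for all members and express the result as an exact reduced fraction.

Stage 1: N_ring = 38 + 2·10 = 58
Stage 1: 38(ω_s−ω_c) = −58(ω_r−ω_c),  ω_r=0, ω_c=1
Stage 1: ω_s = 1 − (58/38)(0−1) = 48/19
  ⇒ ω_s¹/ω_c¹ = 48/19
Stage 2: N_ring = 18 + 2·12 = 42
Stage 2: 18(ω_s−ω_c) = −42(ω_r−ω_c),  ω_r=0, ω_c=1
Stage 2: ω_s = 1 − (42/18)(0−1) = 10/3
  ⇒ ω_s²/ω_c² = 10/3
Coupling ω_c² = ω_s¹ ⇒ overall = 48/19 × 10/3 = 160/19

160/19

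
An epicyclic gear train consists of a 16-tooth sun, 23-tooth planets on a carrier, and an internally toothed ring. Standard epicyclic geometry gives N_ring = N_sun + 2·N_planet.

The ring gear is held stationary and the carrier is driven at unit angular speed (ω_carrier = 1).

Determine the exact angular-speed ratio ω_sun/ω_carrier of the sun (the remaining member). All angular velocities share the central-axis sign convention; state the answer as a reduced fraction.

39/8

N_ring = 16 + 2·23 = 62
16(ω_s−ω_c) = −62(ω_r−ω_c),  ω_r=0, ω_c=1
ω_s = 1 − (62/16)(0−1) = 39/8
ω_s/ω_c = 39/8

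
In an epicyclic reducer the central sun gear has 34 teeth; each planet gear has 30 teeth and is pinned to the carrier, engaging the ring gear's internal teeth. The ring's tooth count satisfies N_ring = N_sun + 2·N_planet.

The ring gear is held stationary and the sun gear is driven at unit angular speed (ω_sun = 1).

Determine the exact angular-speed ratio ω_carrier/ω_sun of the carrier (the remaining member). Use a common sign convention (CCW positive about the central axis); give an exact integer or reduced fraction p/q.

N_ring = 34 + 2·30 = 94
34(ω_s−ω_c) = −94(ω_r−ω_c),  ω_r=0, ω_s=1
34(1−ω_c) = −94(0−ω_c)  ⇒  128ω_c = 34  ⇒  ω_c = 17/64
ω_c/ω_s = 17/64

17/64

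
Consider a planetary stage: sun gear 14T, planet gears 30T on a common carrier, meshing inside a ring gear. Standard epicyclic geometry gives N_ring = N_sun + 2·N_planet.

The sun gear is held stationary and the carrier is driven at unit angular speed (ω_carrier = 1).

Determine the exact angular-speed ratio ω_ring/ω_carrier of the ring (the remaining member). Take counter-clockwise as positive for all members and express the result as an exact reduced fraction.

N_ring = 14 + 2·30 = 74
14(ω_s−ω_c) = −74(ω_r−ω_c),  ω_s=0, ω_c=1
ω_r = 1 − (14/74)(0−1) = 44/37
ω_r/ω_c = 44/37

44/37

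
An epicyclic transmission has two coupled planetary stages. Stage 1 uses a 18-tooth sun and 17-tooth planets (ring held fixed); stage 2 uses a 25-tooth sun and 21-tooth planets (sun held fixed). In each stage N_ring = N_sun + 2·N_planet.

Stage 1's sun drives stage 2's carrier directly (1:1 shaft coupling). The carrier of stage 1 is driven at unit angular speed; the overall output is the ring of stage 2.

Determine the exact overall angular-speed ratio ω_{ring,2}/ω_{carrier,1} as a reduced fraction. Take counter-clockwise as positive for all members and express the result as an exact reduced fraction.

3220/603

Stage 1: N_ring = 18 + 2·17 = 52
Stage 1: 18(ω_s−ω_c) = −52(ω_r−ω_c),  ω_r=0, ω_c=1
Stage 1: ω_s = 1 − (52/18)(0−1) = 35/9
  ⇒ ω_s¹/ω_c¹ = 35/9
Stage 2: N_ring = 25 + 2·21 = 67
Stage 2: 25(ω_s−ω_c) = −67(ω_r−ω_c),  ω_s=0, ω_c=1
Stage 2: ω_r = 1 − (25/67)(0−1) = 92/67
  ⇒ ω_r²/ω_c² = 92/67
Coupling ω_c² = ω_s¹ ⇒ overall = 35/9 × 92/67 = 3220/603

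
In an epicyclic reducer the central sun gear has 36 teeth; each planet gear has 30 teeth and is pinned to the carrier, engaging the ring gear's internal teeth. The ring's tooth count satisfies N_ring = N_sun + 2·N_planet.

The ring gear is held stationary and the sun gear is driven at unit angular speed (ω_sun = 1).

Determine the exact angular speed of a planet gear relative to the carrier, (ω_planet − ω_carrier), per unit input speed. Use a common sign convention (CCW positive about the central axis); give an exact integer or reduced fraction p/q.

N_ring = 36 + 2·30 = 96
36(ω_s−ω_c) = −96(ω_r−ω_c),  ω_r=0, ω_s=1
36(1−ω_c) = −96(0−ω_c)  ⇒  132ω_c = 36  ⇒  ω_c = 3/11
sun–planet: 36·(1−3/11) = −30·(ω_p−ω_c)  ⇒  ω_p−ω_c = −(36/30)·(8/11) = -48/55

-48/55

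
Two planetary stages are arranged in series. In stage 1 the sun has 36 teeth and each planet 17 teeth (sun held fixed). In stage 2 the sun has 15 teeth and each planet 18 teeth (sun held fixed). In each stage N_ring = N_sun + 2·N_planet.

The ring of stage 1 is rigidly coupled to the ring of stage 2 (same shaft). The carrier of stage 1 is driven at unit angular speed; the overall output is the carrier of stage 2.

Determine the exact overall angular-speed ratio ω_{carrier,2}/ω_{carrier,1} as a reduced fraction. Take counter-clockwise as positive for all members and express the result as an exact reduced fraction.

901/770

Stage 1: N_ring = 36 + 2·17 = 70
Stage 1: 36(ω_s−ω_c) = −70(ω_r−ω_c),  ω_s=0, ω_c=1
Stage 1: ω_r = 1 − (36/70)(0−1) = 53/35
  ⇒ ω_r¹/ω_c¹ = 53/35
Stage 2: N_ring = 15 + 2·18 = 51
Stage 2: 15(ω_s−ω_c) = −51(ω_r−ω_c),  ω_s=0, ω_r=1
Stage 2: 15(0−ω_c) = −51(1−ω_c)  ⇒  66ω_c = 51  ⇒  ω_c = 17/22
  ⇒ ω_c²/ω_r² = 17/22
Coupling ω_r² = ω_r¹ ⇒ overall = 53/35 × 17/22 = 901/770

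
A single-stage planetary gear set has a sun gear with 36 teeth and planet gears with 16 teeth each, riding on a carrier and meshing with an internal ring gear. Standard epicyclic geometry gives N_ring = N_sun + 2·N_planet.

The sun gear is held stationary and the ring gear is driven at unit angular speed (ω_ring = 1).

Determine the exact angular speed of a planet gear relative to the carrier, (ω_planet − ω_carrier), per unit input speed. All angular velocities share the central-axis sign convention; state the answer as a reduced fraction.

N_ring = 36 + 2·16 = 68
36(ω_s−ω_c) = −68(ω_r−ω_c),  ω_s=0, ω_r=1
36(0−ω_c) = −68(1−ω_c)  ⇒  104ω_c = 68  ⇒  ω_c = 17/26
sun–planet: 36·(0−17/26) = −16·(ω_p−ω_c)  ⇒  ω_p−ω_c = −(36/16)·(-17/26) = 153/104

153/104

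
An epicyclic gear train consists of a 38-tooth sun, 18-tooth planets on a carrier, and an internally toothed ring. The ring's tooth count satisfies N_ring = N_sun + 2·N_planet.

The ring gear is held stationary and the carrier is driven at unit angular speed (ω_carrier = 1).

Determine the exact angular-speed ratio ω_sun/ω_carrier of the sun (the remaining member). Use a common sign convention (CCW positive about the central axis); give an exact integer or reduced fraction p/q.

N_ring = 38 + 2·18 = 74
38(ω_s−ω_c) = −74(ω_r−ω_c),  ω_r=0, ω_c=1
ω_s = 1 − (74/38)(0−1) = 56/19
ω_s/ω_c = 56/19

56/19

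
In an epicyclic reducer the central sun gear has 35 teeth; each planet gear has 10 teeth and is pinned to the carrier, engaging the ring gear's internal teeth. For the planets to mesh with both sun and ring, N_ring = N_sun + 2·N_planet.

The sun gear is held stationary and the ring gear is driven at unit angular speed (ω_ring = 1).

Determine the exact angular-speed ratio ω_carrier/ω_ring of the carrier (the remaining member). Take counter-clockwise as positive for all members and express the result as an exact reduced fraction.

11/18

N_ring = 35 + 2·10 = 55
35(ω_s−ω_c) = −55(ω_r−ω_c),  ω_s=0, ω_r=1
35(0−ω_c) = −55(1−ω_c)  ⇒  90ω_c = 55  ⇒  ω_c = 11/18
ω_c/ω_r = 11/18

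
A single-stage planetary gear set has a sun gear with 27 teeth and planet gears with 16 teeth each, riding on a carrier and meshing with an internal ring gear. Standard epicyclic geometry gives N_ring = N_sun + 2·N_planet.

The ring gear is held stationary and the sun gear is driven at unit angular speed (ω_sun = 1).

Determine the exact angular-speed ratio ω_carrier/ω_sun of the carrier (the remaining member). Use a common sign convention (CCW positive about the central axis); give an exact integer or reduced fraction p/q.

N_ring = 27 + 2·16 = 59
27(ω_s−ω_c) = −59(ω_r−ω_c),  ω_r=0, ω_s=1
27(1−ω_c) = −59(0−ω_c)  ⇒  86ω_c = 27  ⇒  ω_c = 27/86
ω_c/ω_s = 27/86

27/86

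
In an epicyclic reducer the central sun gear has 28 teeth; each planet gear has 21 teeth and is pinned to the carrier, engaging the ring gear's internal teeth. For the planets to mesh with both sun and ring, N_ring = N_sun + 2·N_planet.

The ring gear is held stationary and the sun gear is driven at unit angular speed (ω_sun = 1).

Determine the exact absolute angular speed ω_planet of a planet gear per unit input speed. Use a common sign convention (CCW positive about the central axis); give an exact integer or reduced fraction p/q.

N_ring = 28 + 2·21 = 70
28(ω_s−ω_c) = −70(ω_r−ω_c),  ω_r=0, ω_s=1
28(1−ω_c) = −70(0−ω_c)  ⇒  98ω_c = 28  ⇒  ω_c = 2/7
sun–planet: 28·(1−2/7) = −21·(ω_p−ω_c)  ⇒  ω_p−ω_c = −(28/21)·(5/7) = -20/21
ω_p = 2/7 − 20/21 = -2/3

-2/3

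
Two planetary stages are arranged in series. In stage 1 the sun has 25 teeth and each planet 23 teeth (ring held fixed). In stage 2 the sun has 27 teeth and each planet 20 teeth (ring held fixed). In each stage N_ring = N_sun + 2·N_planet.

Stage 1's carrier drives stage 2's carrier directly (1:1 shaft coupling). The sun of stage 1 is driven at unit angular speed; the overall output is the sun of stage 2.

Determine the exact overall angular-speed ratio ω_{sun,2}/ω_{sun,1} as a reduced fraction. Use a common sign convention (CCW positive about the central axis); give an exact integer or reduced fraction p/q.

1175/1296

Stage 1: N_ring = 25 + 2·23 = 71
Stage 1: 25(ω_s−ω_c) = −71(ω_r−ω_c),  ω_r=0, ω_s=1
Stage 1: 25(1−ω_c) = −71(0−ω_c)  ⇒  96ω_c = 25  ⇒  ω_c = 25/96
  ⇒ ω_c¹/ω_s¹ = 25/96
Stage 2: N_ring = 27 + 2·20 = 67
Stage 2: 27(ω_s−ω_c) = −67(ω_r−ω_c),  ω_r=0, ω_c=1
Stage 2: ω_s = 1 − (67/27)(0−1) = 94/27
  ⇒ ω_s²/ω_c² = 94/27
Coupling ω_c² = ω_c¹ ⇒ overall = 25/96 × 94/27 = 1175/1296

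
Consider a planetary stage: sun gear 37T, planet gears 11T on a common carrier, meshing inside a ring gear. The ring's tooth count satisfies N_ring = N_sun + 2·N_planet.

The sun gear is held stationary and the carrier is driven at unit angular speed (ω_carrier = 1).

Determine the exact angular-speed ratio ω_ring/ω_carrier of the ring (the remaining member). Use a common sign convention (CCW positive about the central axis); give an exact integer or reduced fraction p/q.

96/59

N_ring = 37 + 2·11 = 59
37(ω_s−ω_c) = −59(ω_r−ω_c),  ω_s=0, ω_c=1
ω_r = 1 − (37/59)(0−1) = 96/59
ω_r/ω_c = 96/59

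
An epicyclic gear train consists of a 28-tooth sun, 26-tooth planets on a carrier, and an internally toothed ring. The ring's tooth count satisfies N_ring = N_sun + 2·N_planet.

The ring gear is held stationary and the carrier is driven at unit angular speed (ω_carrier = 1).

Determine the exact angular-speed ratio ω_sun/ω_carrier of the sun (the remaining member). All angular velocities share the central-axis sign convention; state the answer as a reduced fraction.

27/7

N_ring = 28 + 2·26 = 80
28(ω_s−ω_c) = −80(ω_r−ω_c),  ω_r=0, ω_c=1
ω_s = 1 − (80/28)(0−1) = 27/7
ω_s/ω_c = 27/7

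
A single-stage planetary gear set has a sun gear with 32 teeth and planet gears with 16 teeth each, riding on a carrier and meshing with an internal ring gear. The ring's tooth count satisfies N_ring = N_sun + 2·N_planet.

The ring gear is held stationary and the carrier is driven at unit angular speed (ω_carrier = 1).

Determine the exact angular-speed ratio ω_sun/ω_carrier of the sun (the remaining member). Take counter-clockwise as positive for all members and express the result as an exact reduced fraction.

3

N_ring = 32 + 2·16 = 64
32(ω_s−ω_c) = −64(ω_r−ω_c),  ω_r=0, ω_c=1
ω_s = 1 − (64/32)(0−1) = 3
ω_s/ω_c = 3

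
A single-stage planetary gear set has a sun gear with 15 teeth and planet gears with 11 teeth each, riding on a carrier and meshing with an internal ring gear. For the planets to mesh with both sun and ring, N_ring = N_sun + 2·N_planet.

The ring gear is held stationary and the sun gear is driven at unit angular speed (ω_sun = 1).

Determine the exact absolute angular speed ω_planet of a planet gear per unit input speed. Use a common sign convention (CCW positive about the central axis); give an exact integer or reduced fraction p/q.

N_ring = 15 + 2·11 = 37
15(ω_s−ω_c) = −37(ω_r−ω_c),  ω_r=0, ω_s=1
15(1−ω_c) = −37(0−ω_c)  ⇒  52ω_c = 15  ⇒  ω_c = 15/52
sun–planet: 15·(1−15/52) = −11·(ω_p−ω_c)  ⇒  ω_p−ω_c = −(15/11)·(37/52) = -555/572
ω_p = 15/52 − 555/572 = -15/22

-15/22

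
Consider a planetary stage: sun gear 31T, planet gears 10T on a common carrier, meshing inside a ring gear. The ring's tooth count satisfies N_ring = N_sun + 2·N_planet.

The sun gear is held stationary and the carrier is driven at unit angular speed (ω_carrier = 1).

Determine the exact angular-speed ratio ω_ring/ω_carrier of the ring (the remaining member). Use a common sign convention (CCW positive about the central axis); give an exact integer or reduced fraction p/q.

N_ring = 31 + 2·10 = 51
31(ω_s−ω_c) = −51(ω_r−ω_c),  ω_s=0, ω_c=1
ω_r = 1 − (31/51)(0−1) = 82/51
ω_r/ω_c = 82/51

82/51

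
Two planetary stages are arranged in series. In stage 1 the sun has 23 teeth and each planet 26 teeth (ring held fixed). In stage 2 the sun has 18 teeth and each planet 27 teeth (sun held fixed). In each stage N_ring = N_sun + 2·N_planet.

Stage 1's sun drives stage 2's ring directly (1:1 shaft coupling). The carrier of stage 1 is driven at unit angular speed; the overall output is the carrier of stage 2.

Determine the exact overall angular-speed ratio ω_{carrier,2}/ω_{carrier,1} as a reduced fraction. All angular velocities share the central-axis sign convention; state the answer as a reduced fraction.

Stage 1: N_ring = 23 + 2·26 = 75
Stage 1: 23(ω_s−ω_c) = −75(ω_r−ω_c),  ω_r=0, ω_c=1
Stage 1: ω_s = 1 − (75/23)(0−1) = 98/23
  ⇒ ω_s¹/ω_c¹ = 98/23
Stage 2: N_ring = 18 + 2·27 = 72
Stage 2: 18(ω_s−ω_c) = −72(ω_r−ω_c),  ω_s=0, ω_r=1
Stage 2: 18(0−ω_c) = −72(1−ω_c)  ⇒  90ω_c = 72  ⇒  ω_c = 4/5
  ⇒ ω_c²/ω_r² = 4/5
Coupling ω_r² = ω_s¹ ⇒ overall = 98/23 × 4/5 = 392/115

392/115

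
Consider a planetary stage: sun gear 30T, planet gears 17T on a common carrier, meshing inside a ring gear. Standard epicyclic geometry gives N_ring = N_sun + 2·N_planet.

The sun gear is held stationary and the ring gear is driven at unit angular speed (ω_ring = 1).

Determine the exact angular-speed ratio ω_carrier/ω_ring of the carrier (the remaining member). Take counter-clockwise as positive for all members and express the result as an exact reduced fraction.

32/47

N_ring = 30 + 2·17 = 64
30(ω_s−ω_c) = −64(ω_r−ω_c),  ω_s=0, ω_r=1
30(0−ω_c) = −64(1−ω_c)  ⇒  94ω_c = 64  ⇒  ω_c = 32/47
ω_c/ω_r = 32/47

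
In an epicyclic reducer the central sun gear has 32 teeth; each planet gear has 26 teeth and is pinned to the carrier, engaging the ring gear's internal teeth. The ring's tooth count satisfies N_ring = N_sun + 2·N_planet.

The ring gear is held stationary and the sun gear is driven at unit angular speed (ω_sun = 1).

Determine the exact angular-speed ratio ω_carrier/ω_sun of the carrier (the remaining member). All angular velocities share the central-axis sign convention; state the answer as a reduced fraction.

N_ring = 32 + 2·26 = 84
32(ω_s−ω_c) = −84(ω_r−ω_c),  ω_r=0, ω_s=1
32(1−ω_c) = −84(0−ω_c)  ⇒  116ω_c = 32  ⇒  ω_c = 8/29
ω_c/ω_s = 8/29

8/29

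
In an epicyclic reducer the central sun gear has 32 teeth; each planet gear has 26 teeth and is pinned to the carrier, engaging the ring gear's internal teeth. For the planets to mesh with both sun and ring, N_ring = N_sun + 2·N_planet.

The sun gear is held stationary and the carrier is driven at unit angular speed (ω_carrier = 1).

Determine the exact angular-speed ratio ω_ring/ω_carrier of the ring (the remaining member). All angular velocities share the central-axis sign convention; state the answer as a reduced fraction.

N_ring = 32 + 2·26 = 84
32(ω_s−ω_c) = −84(ω_r−ω_c),  ω_s=0, ω_c=1
ω_r = 1 − (32/84)(0−1) = 29/21
ω_r/ω_c = 29/21

29/21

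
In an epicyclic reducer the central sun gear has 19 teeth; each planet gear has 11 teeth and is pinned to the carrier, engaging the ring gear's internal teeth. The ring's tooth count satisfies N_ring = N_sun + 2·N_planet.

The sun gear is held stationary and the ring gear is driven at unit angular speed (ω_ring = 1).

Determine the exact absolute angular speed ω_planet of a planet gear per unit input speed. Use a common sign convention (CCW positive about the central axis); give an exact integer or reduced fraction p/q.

41/22

N_ring = 19 + 2·11 = 41
19(ω_s−ω_c) = −41(ω_r−ω_c),  ω_s=0, ω_r=1
19(0−ω_c) = −41(1−ω_c)  ⇒  60ω_c = 41  ⇒  ω_c = 41/60
sun–planet: 19·(0−41/60) = −11·(ω_p−ω_c)  ⇒  ω_p−ω_c = −(19/11)·(-41/60) = 779/660
ω_p = 41/60 + 779/660 = 41/22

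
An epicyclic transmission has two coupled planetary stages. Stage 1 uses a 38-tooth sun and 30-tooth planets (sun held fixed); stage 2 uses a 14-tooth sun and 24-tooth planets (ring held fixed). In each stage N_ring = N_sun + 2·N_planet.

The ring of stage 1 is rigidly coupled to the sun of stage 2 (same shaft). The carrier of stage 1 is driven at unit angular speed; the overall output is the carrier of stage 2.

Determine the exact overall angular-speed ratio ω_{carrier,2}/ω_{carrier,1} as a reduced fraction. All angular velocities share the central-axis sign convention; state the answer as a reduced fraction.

34/133

Stage 1: N_ring = 38 + 2·30 = 98
Stage 1: 38(ω_s−ω_c) = −98(ω_r−ω_c),  ω_s=0, ω_c=1
Stage 1: ω_r = 1 − (38/98)(0−1) = 68/49
  ⇒ ω_r¹/ω_c¹ = 68/49
Stage 2: N_ring = 14 + 2·24 = 62
Stage 2: 14(ω_s−ω_c) = −62(ω_r−ω_c),  ω_r=0, ω_s=1
Stage 2: 14(1−ω_c) = −62(0−ω_c)  ⇒  76ω_c = 14  ⇒  ω_c = 7/38
  ⇒ ω_c²/ω_s² = 7/38
Coupling ω_s² = ω_r¹ ⇒ overall = 68/49 × 7/38 = 34/133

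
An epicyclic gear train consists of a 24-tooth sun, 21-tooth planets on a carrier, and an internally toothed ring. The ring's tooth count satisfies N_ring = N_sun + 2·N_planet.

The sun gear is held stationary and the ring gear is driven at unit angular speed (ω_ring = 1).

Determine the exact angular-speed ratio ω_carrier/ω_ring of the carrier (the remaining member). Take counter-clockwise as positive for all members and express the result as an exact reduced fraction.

N_ring = 24 + 2·21 = 66
24(ω_s−ω_c) = −66(ω_r−ω_c),  ω_s=0, ω_r=1
24(0−ω_c) = −66(1−ω_c)  ⇒  90ω_c = 66  ⇒  ω_c = 11/15
ω_c/ω_r = 11/15

11/15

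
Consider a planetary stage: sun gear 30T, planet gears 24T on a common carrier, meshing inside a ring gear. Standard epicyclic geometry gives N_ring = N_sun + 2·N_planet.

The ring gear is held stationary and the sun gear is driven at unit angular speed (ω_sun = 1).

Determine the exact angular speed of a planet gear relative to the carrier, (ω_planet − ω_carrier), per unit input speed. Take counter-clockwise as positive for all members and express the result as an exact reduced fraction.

N_ring = 30 + 2·24 = 78
30(ω_s−ω_c) = −78(ω_r−ω_c),  ω_r=0, ω_s=1
30(1−ω_c) = −78(0−ω_c)  ⇒  108ω_c = 30  ⇒  ω_c = 5/18
sun–planet: 30·(1−5/18) = −24·(ω_p−ω_c)  ⇒  ω_p−ω_c = −(30/24)·(13/18) = -65/72

-65/72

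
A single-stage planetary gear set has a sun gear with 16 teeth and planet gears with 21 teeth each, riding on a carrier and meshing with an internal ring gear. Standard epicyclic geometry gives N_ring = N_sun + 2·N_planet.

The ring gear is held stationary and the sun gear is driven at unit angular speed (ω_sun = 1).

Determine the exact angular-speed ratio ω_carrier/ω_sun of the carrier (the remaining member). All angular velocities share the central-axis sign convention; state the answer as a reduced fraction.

N_ring = 16 + 2·21 = 58
16(ω_s−ω_c) = −58(ω_r−ω_c),  ω_r=0, ω_s=1
16(1−ω_c) = −58(0−ω_c)  ⇒  74ω_c = 16  ⇒  ω_c = 8/37
ω_c/ω_s = 8/37

8/37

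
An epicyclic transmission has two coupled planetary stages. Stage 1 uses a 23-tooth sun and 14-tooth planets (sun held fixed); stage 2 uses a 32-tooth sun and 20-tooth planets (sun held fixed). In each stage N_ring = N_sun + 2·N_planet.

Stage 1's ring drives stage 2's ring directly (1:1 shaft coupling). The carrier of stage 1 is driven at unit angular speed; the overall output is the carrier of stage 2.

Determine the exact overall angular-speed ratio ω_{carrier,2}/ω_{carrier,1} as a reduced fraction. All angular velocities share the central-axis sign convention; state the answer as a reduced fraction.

222/221

Stage 1: N_ring = 23 + 2·14 = 51
Stage 1: 23(ω_s−ω_c) = −51(ω_r−ω_c),  ω_s=0, ω_c=1
Stage 1: ω_r = 1 − (23/51)(0−1) = 74/51
  ⇒ ω_r¹/ω_c¹ = 74/51
Stage 2: N_ring = 32 + 2·20 = 72
Stage 2: 32(ω_s−ω_c) = −72(ω_r−ω_c),  ω_s=0, ω_r=1
Stage 2: 32(0−ω_c) = −72(1−ω_c)  ⇒  104ω_c = 72  ⇒  ω_c = 9/13
  ⇒ ω_c²/ω_r² = 9/13
Coupling ω_r² = ω_r¹ ⇒ overall = 74/51 × 9/13 = 222/221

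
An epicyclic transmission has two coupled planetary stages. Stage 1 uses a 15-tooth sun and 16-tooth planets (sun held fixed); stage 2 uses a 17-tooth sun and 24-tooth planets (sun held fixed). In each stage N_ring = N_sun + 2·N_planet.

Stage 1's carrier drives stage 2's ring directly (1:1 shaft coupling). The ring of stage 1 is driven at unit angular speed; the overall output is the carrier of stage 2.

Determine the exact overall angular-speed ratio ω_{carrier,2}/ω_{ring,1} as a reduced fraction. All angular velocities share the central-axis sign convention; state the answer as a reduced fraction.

3055/5084

Stage 1: N_ring = 15 + 2·16 = 47
Stage 1: 15(ω_s−ω_c) = −47(ω_r−ω_c),  ω_s=0, ω_r=1
Stage 1: 15(0−ω_c) = −47(1−ω_c)  ⇒  62ω_c = 47  ⇒  ω_c = 47/62
  ⇒ ω_c¹/ω_r¹ = 47/62
Stage 2: N_ring = 17 + 2·24 = 65
Stage 2: 17(ω_s−ω_c) = −65(ω_r−ω_c),  ω_s=0, ω_r=1
Stage 2: 17(0−ω_c) = −65(1−ω_c)  ⇒  82ω_c = 65  ⇒  ω_c = 65/82
  ⇒ ω_c²/ω_r² = 65/82
Coupling ω_r² = ω_c¹ ⇒ overall = 47/62 × 65/82 = 3055/5084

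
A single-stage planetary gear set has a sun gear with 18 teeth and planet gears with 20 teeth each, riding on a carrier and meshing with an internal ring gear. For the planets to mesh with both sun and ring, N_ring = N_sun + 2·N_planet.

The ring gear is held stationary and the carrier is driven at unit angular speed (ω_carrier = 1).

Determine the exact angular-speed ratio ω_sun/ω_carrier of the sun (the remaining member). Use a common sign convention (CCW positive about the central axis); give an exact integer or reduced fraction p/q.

N_ring = 18 + 2·20 = 58
18(ω_s−ω_c) = −58(ω_r−ω_c),  ω_r=0, ω_c=1
ω_s = 1 − (58/18)(0−1) = 38/9
ω_s/ω_c = 38/9

38/9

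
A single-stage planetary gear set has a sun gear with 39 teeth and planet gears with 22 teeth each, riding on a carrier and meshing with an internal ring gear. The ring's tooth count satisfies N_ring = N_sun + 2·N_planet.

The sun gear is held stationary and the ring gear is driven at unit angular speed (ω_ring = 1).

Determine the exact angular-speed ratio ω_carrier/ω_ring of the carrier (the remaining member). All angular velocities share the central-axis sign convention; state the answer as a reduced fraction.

N_ring = 39 + 2·22 = 83
39(ω_s−ω_c) = −83(ω_r−ω_c),  ω_s=0, ω_r=1
39(0−ω_c) = −83(1−ω_c)  ⇒  122ω_c = 83  ⇒  ω_c = 83/122
ω_c/ω_r = 83/122

83/122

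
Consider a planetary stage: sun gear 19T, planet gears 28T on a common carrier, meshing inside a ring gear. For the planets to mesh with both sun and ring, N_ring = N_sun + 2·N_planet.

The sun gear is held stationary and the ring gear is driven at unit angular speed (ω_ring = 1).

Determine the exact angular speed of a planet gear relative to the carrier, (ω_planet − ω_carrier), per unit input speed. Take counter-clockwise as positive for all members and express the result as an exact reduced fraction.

1425/2632

N_ring = 19 + 2·28 = 75
19(ω_s−ω_c) = −75(ω_r−ω_c),  ω_s=0, ω_r=1
19(0−ω_c) = −75(1−ω_c)  ⇒  94ω_c = 75  ⇒  ω_c = 75/94
sun–planet: 19·(0−75/94) = −28·(ω_p−ω_c)  ⇒  ω_p−ω_c = −(19/28)·(-75/94) = 1425/2632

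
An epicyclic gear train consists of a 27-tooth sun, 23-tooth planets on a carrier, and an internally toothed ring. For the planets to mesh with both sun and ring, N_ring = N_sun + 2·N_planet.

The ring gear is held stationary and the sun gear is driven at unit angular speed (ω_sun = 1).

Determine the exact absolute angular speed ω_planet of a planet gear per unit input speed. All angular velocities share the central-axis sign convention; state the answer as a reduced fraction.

-27/46

N_ring = 27 + 2·23 = 73
27(ω_s−ω_c) = −73(ω_r−ω_c),  ω_r=0, ω_s=1
27(1−ω_c) = −73(0−ω_c)  ⇒  100ω_c = 27  ⇒  ω_c = 27/100
sun–planet: 27·(1−27/100) = −23·(ω_p−ω_c)  ⇒  ω_p−ω_c = −(27/23)·(73/100) = -1971/2300
ω_p = 27/100 − 1971/2300 = -27/46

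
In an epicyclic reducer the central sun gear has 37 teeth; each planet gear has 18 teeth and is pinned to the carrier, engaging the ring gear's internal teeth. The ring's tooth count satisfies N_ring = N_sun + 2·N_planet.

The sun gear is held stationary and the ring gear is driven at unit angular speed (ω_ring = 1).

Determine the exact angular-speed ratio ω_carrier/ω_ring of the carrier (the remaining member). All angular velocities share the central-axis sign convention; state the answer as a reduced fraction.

73/110

N_ring = 37 + 2·18 = 73
37(ω_s−ω_c) = −73(ω_r−ω_c),  ω_s=0, ω_r=1
37(0−ω_c) = −73(1−ω_c)  ⇒  110ω_c = 73  ⇒  ω_c = 73/110
ω_c/ω_r = 73/110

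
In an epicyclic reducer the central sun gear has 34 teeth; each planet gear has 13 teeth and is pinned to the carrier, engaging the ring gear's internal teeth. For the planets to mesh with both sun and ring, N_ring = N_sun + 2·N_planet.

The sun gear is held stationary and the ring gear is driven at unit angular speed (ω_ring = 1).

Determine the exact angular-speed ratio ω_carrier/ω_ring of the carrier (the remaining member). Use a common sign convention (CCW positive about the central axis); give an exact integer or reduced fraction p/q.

30/47

N_ring = 34 + 2·13 = 60
34(ω_s−ω_c) = −60(ω_r−ω_c),  ω_s=0, ω_r=1
34(0−ω_c) = −60(1−ω_c)  ⇒  94ω_c = 60  ⇒  ω_c = 30/47
ω_c/ω_r = 30/47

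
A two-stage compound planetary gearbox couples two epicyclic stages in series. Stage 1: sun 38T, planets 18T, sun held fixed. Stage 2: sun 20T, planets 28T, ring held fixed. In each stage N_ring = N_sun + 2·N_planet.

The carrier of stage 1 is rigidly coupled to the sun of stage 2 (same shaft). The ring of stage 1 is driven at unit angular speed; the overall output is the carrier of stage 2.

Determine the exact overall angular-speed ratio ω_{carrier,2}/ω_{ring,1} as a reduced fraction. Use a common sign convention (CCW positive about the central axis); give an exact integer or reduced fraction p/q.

185/1344

Stage 1: N_ring = 38 + 2·18 = 74
Stage 1: 38(ω_s−ω_c) = −74(ω_r−ω_c),  ω_s=0, ω_r=1
Stage 1: 38(0−ω_c) = −74(1−ω_c)  ⇒  112ω_c = 74  ⇒  ω_c = 37/56
  ⇒ ω_c¹/ω_r¹ = 37/56
Stage 2: N_ring = 20 + 2·28 = 76
Stage 2: 20(ω_s−ω_c) = −76(ω_r−ω_c),  ω_r=0, ω_s=1
Stage 2: 20(1−ω_c) = −76(0−ω_c)  ⇒  96ω_c = 20  ⇒  ω_c = 5/24
  ⇒ ω_c²/ω_s² = 5/24
Coupling ω_s² = ω_c¹ ⇒ overall = 37/56 × 5/24 = 185/1344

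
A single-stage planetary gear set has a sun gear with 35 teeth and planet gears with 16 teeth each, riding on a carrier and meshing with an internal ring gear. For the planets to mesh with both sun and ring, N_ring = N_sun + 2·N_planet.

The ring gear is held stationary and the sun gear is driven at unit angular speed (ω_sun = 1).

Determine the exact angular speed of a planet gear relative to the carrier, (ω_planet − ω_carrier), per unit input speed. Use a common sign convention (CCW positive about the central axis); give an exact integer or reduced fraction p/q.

N_ring = 35 + 2·16 = 67
35(ω_s−ω_c) = −67(ω_r−ω_c),  ω_r=0, ω_s=1
35(1−ω_c) = −67(0−ω_c)  ⇒  102ω_c = 35  ⇒  ω_c = 35/102
sun–planet: 35·(1−35/102) = −16·(ω_p−ω_c)  ⇒  ω_p−ω_c = −(35/16)·(67/102) = -2345/1632

-2345/1632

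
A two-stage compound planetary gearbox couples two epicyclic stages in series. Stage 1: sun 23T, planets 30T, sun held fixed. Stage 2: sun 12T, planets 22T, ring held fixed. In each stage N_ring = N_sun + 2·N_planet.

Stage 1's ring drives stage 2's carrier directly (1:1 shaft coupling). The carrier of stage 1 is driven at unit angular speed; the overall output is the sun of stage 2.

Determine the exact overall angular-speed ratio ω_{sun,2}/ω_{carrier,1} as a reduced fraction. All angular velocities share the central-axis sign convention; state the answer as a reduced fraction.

Stage 1: N_ring = 23 + 2·30 = 83
Stage 1: 23(ω_s−ω_c) = −83(ω_r−ω_c),  ω_s=0, ω_c=1
Stage 1: ω_r = 1 − (23/83)(0−1) = 106/83
  ⇒ ω_r¹/ω_c¹ = 106/83
Stage 2: N_ring = 12 + 2·22 = 56
Stage 2: 12(ω_s−ω_c) = −56(ω_r−ω_c),  ω_r=0, ω_c=1
Stage 2: ω_s = 1 − (56/12)(0−1) = 17/3
  ⇒ ω_s²/ω_c² = 17/3
Coupling ω_c² = ω_r¹ ⇒ overall = 106/83 × 17/3 = 1802/249

1802/249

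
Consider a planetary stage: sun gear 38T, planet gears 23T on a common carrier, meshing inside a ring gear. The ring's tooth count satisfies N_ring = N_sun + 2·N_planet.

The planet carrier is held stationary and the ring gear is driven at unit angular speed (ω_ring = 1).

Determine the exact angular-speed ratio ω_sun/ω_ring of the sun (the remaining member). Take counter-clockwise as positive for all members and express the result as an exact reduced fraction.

-42/19

N_ring = 38 + 2·23 = 84
38(ω_s−ω_c) = −84(ω_r−ω_c),  ω_c=0, ω_r=1
ω_s = 0 − (84/38)(1−0) = -42/19
ω_s/ω_r = -42/19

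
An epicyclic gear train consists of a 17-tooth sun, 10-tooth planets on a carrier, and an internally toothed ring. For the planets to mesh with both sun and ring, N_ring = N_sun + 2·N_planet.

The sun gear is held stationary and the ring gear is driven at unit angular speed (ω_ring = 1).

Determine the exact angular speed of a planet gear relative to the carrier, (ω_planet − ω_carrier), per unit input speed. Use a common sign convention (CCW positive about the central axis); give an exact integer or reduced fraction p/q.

629/540

N_ring = 17 + 2·10 = 37
17(ω_s−ω_c) = −37(ω_r−ω_c),  ω_s=0, ω_r=1
17(0−ω_c) = −37(1−ω_c)  ⇒  54ω_c = 37  ⇒  ω_c = 37/54
sun–planet: 17·(0−37/54) = −10·(ω_p−ω_c)  ⇒  ω_p−ω_c = −(17/10)·(-37/54) = 629/540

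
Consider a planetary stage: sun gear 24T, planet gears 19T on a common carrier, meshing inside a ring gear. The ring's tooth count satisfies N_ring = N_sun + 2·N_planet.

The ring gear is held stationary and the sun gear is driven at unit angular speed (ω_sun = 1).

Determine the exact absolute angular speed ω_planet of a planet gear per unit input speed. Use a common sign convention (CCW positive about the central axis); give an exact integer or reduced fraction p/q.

-12/19

N_ring = 24 + 2·19 = 62
24(ω_s−ω_c) = −62(ω_r−ω_c),  ω_r=0, ω_s=1
24(1−ω_c) = −62(0−ω_c)  ⇒  86ω_c = 24  ⇒  ω_c = 12/43
sun–planet: 24·(1−12/43) = −19·(ω_p−ω_c)  ⇒  ω_p−ω_c = −(24/19)·(31/43) = -744/817
ω_p = 12/43 − 744/817 = -12/19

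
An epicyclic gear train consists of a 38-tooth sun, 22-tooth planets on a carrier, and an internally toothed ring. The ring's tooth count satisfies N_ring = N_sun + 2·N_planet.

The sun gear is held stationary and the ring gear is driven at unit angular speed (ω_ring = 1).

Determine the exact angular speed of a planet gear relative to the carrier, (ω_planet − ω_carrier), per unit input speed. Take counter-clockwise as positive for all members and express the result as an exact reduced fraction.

N_ring = 38 + 2·22 = 82
38(ω_s−ω_c) = −82(ω_r−ω_c),  ω_s=0, ω_r=1
38(0−ω_c) = −82(1−ω_c)  ⇒  120ω_c = 82  ⇒  ω_c = 41/60
sun–planet: 38·(0−41/60) = −22·(ω_p−ω_c)  ⇒  ω_p−ω_c = −(38/22)·(-41/60) = 779/660

779/660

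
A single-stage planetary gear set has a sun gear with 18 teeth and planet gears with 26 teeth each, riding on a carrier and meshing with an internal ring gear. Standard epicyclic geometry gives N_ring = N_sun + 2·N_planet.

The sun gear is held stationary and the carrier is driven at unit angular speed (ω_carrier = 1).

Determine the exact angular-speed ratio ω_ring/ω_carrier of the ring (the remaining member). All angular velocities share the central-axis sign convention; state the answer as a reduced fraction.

N_ring = 18 + 2·26 = 70
18(ω_s−ω_c) = −70(ω_r−ω_c),  ω_s=0, ω_c=1
ω_r = 1 − (18/70)(0−1) = 44/35
ω_r/ω_c = 44/35

44/35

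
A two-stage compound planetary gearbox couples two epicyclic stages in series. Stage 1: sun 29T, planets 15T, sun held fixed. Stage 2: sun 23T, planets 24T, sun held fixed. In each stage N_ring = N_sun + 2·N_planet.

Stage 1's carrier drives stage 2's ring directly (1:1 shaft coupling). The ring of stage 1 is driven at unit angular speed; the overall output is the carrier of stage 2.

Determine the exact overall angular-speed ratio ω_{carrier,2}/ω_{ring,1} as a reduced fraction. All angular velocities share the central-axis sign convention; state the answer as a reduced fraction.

4189/8272

Stage 1: N_ring = 29 + 2·15 = 59
Stage 1: 29(ω_s−ω_c) = −59(ω_r−ω_c),  ω_s=0, ω_r=1
Stage 1: 29(0−ω_c) = −59(1−ω_c)  ⇒  88ω_c = 59  ⇒  ω_c = 59/88
  ⇒ ω_c¹/ω_r¹ = 59/88
Stage 2: N_ring = 23 + 2·24 = 71
Stage 2: 23(ω_s−ω_c) = −71(ω_r−ω_c),  ω_s=0, ω_r=1
Stage 2: 23(0−ω_c) = −71(1−ω_c)  ⇒  94ω_c = 71  ⇒  ω_c = 71/94
  ⇒ ω_c²/ω_r² = 71/94
Coupling ω_r² = ω_c¹ ⇒ overall = 59/88 × 71/94 = 4189/8272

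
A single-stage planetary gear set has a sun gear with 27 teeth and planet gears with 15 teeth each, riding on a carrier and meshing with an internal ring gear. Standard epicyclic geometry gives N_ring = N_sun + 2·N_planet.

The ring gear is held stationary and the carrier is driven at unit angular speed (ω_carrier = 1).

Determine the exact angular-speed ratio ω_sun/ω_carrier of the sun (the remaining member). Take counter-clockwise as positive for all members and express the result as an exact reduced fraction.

N_ring = 27 + 2·15 = 57
27(ω_s−ω_c) = −57(ω_r−ω_c),  ω_r=0, ω_c=1
ω_s = 1 − (57/27)(0−1) = 28/9
ω_s/ω_c = 28/9

28/9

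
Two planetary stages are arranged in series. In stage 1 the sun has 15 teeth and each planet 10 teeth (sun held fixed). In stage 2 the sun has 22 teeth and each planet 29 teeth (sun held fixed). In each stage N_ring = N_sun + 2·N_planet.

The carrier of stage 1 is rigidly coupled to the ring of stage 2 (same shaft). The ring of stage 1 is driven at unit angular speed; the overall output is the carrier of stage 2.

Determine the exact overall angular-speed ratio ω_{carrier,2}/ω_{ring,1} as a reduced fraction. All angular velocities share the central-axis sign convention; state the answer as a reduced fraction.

28/51

Stage 1: N_ring = 15 + 2·10 = 35
Stage 1: 15(ω_s−ω_c) = −35(ω_r−ω_c),  ω_s=0, ω_r=1
Stage 1: 15(0−ω_c) = −35(1−ω_c)  ⇒  50ω_c = 35  ⇒  ω_c = 7/10
  ⇒ ω_c¹/ω_r¹ = 7/10
Stage 2: N_ring = 22 + 2·29 = 80
Stage 2: 22(ω_s−ω_c) = −80(ω_r−ω_c),  ω_s=0, ω_r=1
Stage 2: 22(0−ω_c) = −80(1−ω_c)  ⇒  102ω_c = 80  ⇒  ω_c = 40/51
  ⇒ ω_c²/ω_r² = 40/51
Coupling ω_r² = ω_c¹ ⇒ overall = 7/10 × 40/51 = 28/51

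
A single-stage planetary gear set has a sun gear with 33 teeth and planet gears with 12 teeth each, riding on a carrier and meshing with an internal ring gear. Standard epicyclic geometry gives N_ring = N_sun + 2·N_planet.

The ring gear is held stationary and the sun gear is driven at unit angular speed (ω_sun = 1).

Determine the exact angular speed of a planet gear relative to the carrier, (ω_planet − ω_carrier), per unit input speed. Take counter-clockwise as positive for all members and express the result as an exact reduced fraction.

N_ring = 33 + 2·12 = 57
33(ω_s−ω_c) = −57(ω_r−ω_c),  ω_r=0, ω_s=1
33(1−ω_c) = −57(0−ω_c)  ⇒  90ω_c = 33  ⇒  ω_c = 11/30
sun–planet: 33·(1−11/30) = −12·(ω_p−ω_c)  ⇒  ω_p−ω_c = −(33/12)·(19/30) = -209/120

-209/120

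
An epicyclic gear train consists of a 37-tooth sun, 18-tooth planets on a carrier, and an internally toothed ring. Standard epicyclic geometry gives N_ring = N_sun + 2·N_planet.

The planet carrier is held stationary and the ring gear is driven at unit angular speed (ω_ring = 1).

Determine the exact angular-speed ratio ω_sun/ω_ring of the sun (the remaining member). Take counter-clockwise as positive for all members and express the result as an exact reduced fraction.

N_ring = 37 + 2·18 = 73
37(ω_s−ω_c) = −73(ω_r−ω_c),  ω_c=0, ω_r=1
ω_s = 0 − (73/37)(1−0) = -73/37
ω_s/ω_r = -73/37

-73/37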